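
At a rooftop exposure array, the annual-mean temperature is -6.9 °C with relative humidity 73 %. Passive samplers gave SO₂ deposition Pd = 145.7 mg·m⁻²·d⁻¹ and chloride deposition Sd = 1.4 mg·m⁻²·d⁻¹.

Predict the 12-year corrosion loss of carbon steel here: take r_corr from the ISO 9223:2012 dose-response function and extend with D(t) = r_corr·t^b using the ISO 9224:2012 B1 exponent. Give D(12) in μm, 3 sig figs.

carbon steel: T≤10 °C ⇒ hinge +0.150·(-6.9−10) = -2.5350
  Pd branch = 1.77·Pd^0.52·e^(0.02·RH+f) = 8.056 μm/a
  Sd branch = 0.102·Sd^0.62·e^(0.033·RH+0.04·T) = 1.061 μm/a
  sum: 8.056 + 1.061 → r_corr = 9.116 μm/a
Long-term exponent b (ISO 9224 Table 2, B1) = 0.523
  D(12) = 9.116 × 12^0.523 = 9.116 × 3.668 = 33.44 μm

D(12) = 33.4 μm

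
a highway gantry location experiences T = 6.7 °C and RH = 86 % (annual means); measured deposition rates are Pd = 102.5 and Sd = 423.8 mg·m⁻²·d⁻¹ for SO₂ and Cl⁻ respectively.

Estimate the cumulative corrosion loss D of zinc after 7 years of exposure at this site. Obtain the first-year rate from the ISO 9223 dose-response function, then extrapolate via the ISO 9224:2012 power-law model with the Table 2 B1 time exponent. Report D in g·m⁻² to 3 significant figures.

D(7) = 226 g·m⁻²

zinc: f(T) = +0.038·(T−10) [T≤10 °C] = -0.1254
  SO₂ term: 0.0129·102.5^0.44·exp(0.046·86-0.1254) = 4.559
  Sd branch = 0.0175·Sd^0.57·e^(0.008·RH+0.085·T) = 1.935 μm/a
  r_corr = 4.559 + 1.935 = 6.494 μm/a
Long-term exponent b (ISO 9224 Table 2, B1) = 0.813
  D(7) = 6.494 × 7^0.813 = 6.494 × 4.865 = 31.59 μm
  Mass loss = 31.59 μm × 7.14 g/cm³ = 225.6 g·m⁻²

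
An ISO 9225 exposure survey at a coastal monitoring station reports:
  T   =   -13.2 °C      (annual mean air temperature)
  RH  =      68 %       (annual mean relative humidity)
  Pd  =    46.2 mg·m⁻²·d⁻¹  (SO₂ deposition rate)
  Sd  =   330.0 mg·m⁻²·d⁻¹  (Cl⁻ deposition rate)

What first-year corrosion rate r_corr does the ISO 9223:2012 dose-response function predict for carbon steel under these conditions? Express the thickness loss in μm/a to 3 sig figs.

r_corr = 22.2 μm/a

carbon steel: f(T) = +0.150·(T−10) [T≤10 °C] = -3.4800
  Pd branch = 1.77·Pd^0.52·e^(0.02·RH+f) = 1.559 μm/a
  Sd branch = 0.102·Sd^0.62·e^(0.033·RH+0.04·T) = 20.67 μm/a
  r_corr = 1.559 + 20.67 = 22.23 μm/a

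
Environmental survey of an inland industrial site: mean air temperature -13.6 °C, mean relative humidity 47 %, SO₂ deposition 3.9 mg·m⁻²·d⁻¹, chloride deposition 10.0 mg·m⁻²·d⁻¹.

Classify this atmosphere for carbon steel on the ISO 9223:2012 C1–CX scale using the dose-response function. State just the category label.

carbon steel: T≤10 °C ⇒ hinge +0.150·(-13.6−10) = -3.5400
  SO₂ term: 1.77·3.9^0.52·exp(0.02·47-3.5400) = 0.2668
  Cl⁻ term: 0.102·10.0^0.62·exp(0.033·47+0.04·-13.6) = 1.164
  r_corr = 0.2668 + 1.164 = 1.431 μm/a
ISO 9223 Table 2 (carbon steel): 1.3 < 1.43 ≤ 25 μm/a ⇒ C2

C2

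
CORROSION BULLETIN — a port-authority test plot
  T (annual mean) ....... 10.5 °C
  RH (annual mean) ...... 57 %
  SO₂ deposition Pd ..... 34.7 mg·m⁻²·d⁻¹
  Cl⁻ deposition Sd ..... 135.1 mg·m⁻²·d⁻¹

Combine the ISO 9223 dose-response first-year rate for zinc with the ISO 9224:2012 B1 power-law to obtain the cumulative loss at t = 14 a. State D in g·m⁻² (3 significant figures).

D(14) = 117 g·m⁻²

zinc: temperature factor f = -0.071·(0.5) = -0.0355
  Pd branch = 0.0129·Pd^0.44·e^(0.046·RH+f) = 0.8159 μm/a
  Cl⁻ term: 0.0175·135.1^0.57·exp(0.008·57+0.085·10.5) = 1.104
  r_corr = 0.8159 + 1.104 = 1.92 μm/a
Power-law: D(14) = r_corr · 14^0.813
  D(14) = 1.92 × 14^0.813 = 1.92 × 8.547 = 16.41 μm
  Mass loss = 16.41 μm × 7.14 g/cm³ = 117.2 g·m⁻²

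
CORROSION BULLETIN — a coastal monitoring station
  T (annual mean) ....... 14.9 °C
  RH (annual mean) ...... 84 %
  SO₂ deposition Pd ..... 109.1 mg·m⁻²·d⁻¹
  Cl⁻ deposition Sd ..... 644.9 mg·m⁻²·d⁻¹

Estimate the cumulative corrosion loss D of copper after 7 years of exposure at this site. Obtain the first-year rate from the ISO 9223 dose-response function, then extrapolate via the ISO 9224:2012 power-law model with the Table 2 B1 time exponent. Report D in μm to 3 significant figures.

D(7) = 15.5 μm

copper: f(T) = -0.080·(T−10) [T>10 °C] = -0.3920
  SO₂ term: 0.0053·109.1^0.26·exp(0.059·84-0.3920) = 1.723
  Cl⁻ term: 0.01025·644.9^0.27·exp(0.036·84+0.049·14.9) = 2.51
  r_corr = 1.723 + 2.51 = 4.233 μm/a
Long-term exponent b (ISO 9224 Table 2, B1) = 0.667
  D(7) = 4.233 × 7^0.667 = 4.233 × 3.662 = 15.5 μm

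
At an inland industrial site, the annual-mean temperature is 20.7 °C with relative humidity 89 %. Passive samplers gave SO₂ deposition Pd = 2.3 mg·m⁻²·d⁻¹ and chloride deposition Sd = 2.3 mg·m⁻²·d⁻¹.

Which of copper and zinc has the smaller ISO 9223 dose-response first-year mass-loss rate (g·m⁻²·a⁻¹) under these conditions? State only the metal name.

copper: T>10 °C ⇒ hinge -0.080·(20.7−10) = -0.8560
  SO₂ term: 0.0053·2.3^0.26·exp(0.059·89-0.8560) = 0.5334
  Sd branch = 0.01025·Sd^0.27·e^(0.036·RH+0.049·T) = 0.8717 μm/a
  sum: 0.5334 + 0.8717 → r_corr = 1.405 μm/a
  mass loss = 1.405 μm/a × 8.96 g/cm³ = 12.59 g·m⁻²·a⁻¹
zinc: temperature factor f = -0.071·(10.7) = -0.7597
  Pd branch = 0.0129·Pd^0.44·e^(0.046·RH+f) = 0.5222 μm/a
  Cl⁻ term: 0.0175·2.3^0.57·exp(0.008·89+0.085·20.7) = 0.3331
  r_corr = 0.5222 + 0.3331 = 0.8553 μm/a
  mass loss = 0.8553 μm/a × 7.14 g/cm³ = 6.107 g·m⁻²·a⁻¹
Ordering by g·m⁻²·a⁻¹: copper (12.6) > zinc (6.11)

zinc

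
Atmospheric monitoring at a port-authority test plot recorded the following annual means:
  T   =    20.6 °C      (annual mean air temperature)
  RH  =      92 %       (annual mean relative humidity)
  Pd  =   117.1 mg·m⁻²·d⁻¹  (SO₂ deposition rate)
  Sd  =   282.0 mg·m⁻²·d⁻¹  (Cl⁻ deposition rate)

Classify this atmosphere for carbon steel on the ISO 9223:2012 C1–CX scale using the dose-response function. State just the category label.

CX

carbon steel: temperature factor f = -0.054·(10.6) = -0.5724
  SO₂ term: 1.77·117.1^0.52·exp(0.02·92-0.5724) = 74.84
  Cl⁻ term: 0.102·282.0^0.62·exp(0.033·92+0.04·20.6) = 160
  r_corr = 74.84 + 160 = 234.8 μm/a
ISO 9223 Table 2 (carbon steel): 200 < 235 ≤ 700 μm/a ⇒ CX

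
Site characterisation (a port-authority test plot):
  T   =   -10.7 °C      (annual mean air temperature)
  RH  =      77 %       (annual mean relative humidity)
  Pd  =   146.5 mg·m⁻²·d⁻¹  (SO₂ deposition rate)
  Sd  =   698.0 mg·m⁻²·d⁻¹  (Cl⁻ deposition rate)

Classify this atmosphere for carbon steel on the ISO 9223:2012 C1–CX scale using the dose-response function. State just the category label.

C4

carbon steel: temperature factor f = +0.150·(-20.7) = -3.1050
  Pd branch = 1.77·Pd^0.52·e^(0.02·RH+f) = 4.949 μm/a
  Cl⁻ term: 0.102·698.0^0.62·exp(0.033·77+0.04·-10.7) = 48.92
  sum: 4.949 + 48.92 → r_corr = 53.87 μm/a
ISO 9223 Table 2 (carbon steel): 50 < 53.9 ≤ 80 μm/a ⇒ C4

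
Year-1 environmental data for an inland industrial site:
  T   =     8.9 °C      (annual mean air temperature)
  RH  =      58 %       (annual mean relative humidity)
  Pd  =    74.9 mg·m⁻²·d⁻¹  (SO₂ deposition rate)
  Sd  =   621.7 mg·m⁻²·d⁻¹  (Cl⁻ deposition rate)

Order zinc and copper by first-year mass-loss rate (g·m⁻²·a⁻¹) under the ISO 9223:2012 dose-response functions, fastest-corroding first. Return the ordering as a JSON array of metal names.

["zinc", "copper"]

zinc: temperature factor f = +0.038·(-1.1) = -0.0418
  sulphur-dioxide contribution → 1.191 μm/a
  chloride contribution → 2.32 μm/a
  total first-year rate 3.511 μm/a
  mass loss = 3.511 μm/a × 7.14 g/cm³ = 25.07 g·m⁻²·a⁻¹
copper: T≤10 °C ⇒ hinge +0.126·(8.9−10) = -0.1386
  sulphur-dioxide contribution → 0.4341 μm/a
  chloride contribution → 0.7264 μm/a
  ⇒ r_corr(copper) = 1.161 μm/a
  mass loss = 1.161 μm/a × 8.96 g/cm³ = 10.4 g·m⁻²·a⁻¹
Ordering by g·m⁻²·a⁻¹: zinc (25.1) > copper (10.4)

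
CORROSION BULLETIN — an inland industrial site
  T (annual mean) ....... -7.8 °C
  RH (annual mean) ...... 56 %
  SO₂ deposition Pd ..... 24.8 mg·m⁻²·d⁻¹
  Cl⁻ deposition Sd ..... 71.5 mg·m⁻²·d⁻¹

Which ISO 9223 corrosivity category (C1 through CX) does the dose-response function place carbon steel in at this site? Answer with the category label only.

carbon steel: T≤10 °C ⇒ hinge +0.150·(-7.8−10) = -2.6700
  sulphur-dioxide contribution → 1.995 μm/a
  chloride contribution → 6.689 μm/a
  total first-year rate 8.684 μm/a
8.68 μm/a falls in (1.3, 25] for carbon steel → category C2

C2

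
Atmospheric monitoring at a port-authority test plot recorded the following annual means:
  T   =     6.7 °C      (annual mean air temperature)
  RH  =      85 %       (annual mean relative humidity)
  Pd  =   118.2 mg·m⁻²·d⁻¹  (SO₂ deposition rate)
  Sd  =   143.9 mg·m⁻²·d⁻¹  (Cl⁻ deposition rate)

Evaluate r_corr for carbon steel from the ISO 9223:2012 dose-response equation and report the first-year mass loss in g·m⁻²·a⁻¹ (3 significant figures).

r_corr = 931 g·m⁻²·a⁻¹

carbon steel: temperature factor f = +0.150·(-3.3) = -0.4950
  Pd branch = 1.77·Pd^0.52·e^(0.02·RH+f) = 70.64 μm/a
  Sd branch = 0.102·Sd^0.62·e^(0.033·RH+0.04·T) = 47.99 μm/a
  r_corr = 70.64 + 47.99 = 118.6 μm/a
Convert to mass loss: 118.6 μm/a × 7.85 g/cm³ = 931.3 g·m⁻²·a⁻¹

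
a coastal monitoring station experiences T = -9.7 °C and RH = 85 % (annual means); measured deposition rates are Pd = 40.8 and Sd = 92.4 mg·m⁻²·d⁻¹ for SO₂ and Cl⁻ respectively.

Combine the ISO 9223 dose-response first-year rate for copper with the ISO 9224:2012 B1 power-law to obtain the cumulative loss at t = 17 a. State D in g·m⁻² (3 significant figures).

D(17) = 37.7 g·m⁻²

copper: temperature factor f = +0.126·(-19.7) = -2.4822
  sulphur-dioxide contribution → 0.175 μm/a
  chloride contribution → 0.4613 μm/a
  total first-year rate 0.6363 μm/a
Power-law: D(17) = r_corr · 17^0.667
  D(17) = 0.6363 × 17^0.667 = 0.6363 × 6.618 = 4.211 μm
  Mass loss = 4.211 μm × 8.96 g/cm³ = 37.73 g·m⁻²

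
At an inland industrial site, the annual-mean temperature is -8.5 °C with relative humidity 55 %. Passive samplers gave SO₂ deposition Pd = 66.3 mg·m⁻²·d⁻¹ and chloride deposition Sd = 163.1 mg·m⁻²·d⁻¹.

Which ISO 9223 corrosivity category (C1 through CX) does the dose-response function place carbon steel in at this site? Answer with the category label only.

C2

carbon steel: T≤10 °C ⇒ hinge +0.150·(-8.5−10) = -2.7750
  sulphur-dioxide contribution → 2.936 μm/a
  chloride contribution → 10.49 μm/a
  ⇒ r_corr(carbon steel) = 13.43 μm/a
Category bounds: 1.3…25 μm/a bracket r_corr ⇒ C2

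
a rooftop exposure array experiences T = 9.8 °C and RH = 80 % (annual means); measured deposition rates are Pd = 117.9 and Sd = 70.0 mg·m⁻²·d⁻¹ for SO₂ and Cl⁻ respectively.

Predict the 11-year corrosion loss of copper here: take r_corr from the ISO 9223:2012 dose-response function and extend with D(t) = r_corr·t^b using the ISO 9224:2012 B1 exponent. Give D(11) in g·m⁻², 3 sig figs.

copper: temperature factor f = +0.126·(-0.2) = -0.0252
  SO₂ term: 0.0053·117.9^0.26·exp(0.059·80-0.0252) = 2.004
  Sd branch = 0.01025·Sd^0.27·e^(0.036·RH+0.049·T) = 0.9294 μm/a
  r_corr = 2.004 + 0.9294 = 2.933 μm/a
Power-law: D(11) = r_corr · 11^0.667
  D(11) = 2.933 × 11^0.667 = 2.933 × 4.95 = 14.52 μm
  Mass loss = 14.52 μm × 8.96 g/cm³ = 130.1 g·m⁻²

D(11) = 130 g·m⁻²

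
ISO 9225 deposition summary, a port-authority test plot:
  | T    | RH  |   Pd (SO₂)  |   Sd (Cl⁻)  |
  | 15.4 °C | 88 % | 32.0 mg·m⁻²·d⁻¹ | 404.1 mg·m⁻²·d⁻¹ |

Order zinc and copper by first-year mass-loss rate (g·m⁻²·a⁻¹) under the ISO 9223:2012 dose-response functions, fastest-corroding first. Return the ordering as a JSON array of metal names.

zinc: temperature factor f = -0.071·(5.4) = -0.3834
  sulphur-dioxide contribution → 2.314 μm/a
  chloride contribution → 4.008 μm/a
  total first-year rate 6.322 μm/a
  mass loss = 6.322 μm/a × 7.14 g/cm³ = 45.14 g·m⁻²·a⁻¹
copper: f(T) = -0.080·(T−10) [T>10 °C] = -0.4320
  sulphur-dioxide contribution → 1.524 μm/a
  chloride contribution → 2.618 μm/a
  ⇒ r_corr(copper) = 4.142 μm/a
  mass loss = 4.142 μm/a × 8.96 g/cm³ = 37.11 g·m⁻²·a⁻¹
Ordering by g·m⁻²·a⁻¹: zinc (45.1) > copper (37.1)

["zinc", "copper"]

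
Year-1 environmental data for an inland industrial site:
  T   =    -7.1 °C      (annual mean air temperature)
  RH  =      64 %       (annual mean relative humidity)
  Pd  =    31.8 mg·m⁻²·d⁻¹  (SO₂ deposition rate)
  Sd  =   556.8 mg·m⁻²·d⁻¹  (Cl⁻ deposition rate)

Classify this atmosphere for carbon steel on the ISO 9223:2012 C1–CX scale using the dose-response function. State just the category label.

carbon steel: temperature factor f = +0.150·(-17.1) = -2.5650
  SO₂ term: 1.77·31.8^0.52·exp(0.02·64-2.5650) = 2.959
  Sd branch = 0.102·Sd^0.62·e^(0.033·RH+0.04·T) = 31.98 μm/a
  sum: 2.959 + 31.98 → r_corr = 34.94 μm/a
Category bounds: 25…50 μm/a bracket r_corr ⇒ C3

C3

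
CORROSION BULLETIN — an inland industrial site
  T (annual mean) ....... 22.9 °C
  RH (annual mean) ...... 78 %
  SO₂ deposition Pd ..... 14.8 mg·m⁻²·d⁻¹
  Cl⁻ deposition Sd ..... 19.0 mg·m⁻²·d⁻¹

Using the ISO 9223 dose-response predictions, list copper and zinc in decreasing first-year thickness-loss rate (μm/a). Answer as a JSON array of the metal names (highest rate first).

["zinc", "copper"]

copper: T>10 °C ⇒ hinge -0.080·(22.9−10) = -1.0320
  sulphur-dioxide contribution → 0.3793 μm/a
  chloride contribution → 1.156 μm/a
  ⇒ r_corr(copper) = 1.535 μm/a
zinc: f(T) = -0.071·(T−10) [T>10 °C] = -0.9159
  sulphur-dioxide contribution → 0.6109 μm/a
  chloride contribution → 1.225 μm/a
  ⇒ r_corr(zinc) = 1.836 μm/a
Ordering by μm/a: zinc (1.84) > copper (1.53)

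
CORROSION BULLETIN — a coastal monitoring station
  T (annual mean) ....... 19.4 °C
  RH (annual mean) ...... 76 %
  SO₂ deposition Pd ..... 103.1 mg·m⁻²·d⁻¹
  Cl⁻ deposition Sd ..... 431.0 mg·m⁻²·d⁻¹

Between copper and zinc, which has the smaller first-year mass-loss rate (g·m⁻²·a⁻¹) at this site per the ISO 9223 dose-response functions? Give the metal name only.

copper: temperature factor f = -0.080·(9.4) = -0.7520
  SO₂ term: 0.0053·103.1^0.26·exp(0.059·76-0.7520) = 0.7388
  Cl⁻ term: 0.01025·431.0^0.27·exp(0.036·76+0.049·19.4) = 2.104
  sum: 0.7388 + 2.104 → r_corr = 2.843 μm/a
  mass loss = 2.843 μm/a × 8.96 g/cm³ = 25.47 g·m⁻²·a⁻¹
zinc: f(T) = -0.071·(T−10) [T>10 °C] = -0.6674
  Pd branch = 0.0129·Pd^0.44·e^(0.046·RH+f) = 1.678 μm/a
  Sd branch = 0.0175·Sd^0.57·e^(0.008·RH+0.085·T) = 5.308 μm/a
  sum: 1.678 + 5.308 → r_corr = 6.986 μm/a
  mass loss = 6.986 μm/a × 7.14 g/cm³ = 49.88 g·m⁻²·a⁻¹
Ordering by g·m⁻²·a⁻¹: zinc (49.9) > copper (25.5)

copper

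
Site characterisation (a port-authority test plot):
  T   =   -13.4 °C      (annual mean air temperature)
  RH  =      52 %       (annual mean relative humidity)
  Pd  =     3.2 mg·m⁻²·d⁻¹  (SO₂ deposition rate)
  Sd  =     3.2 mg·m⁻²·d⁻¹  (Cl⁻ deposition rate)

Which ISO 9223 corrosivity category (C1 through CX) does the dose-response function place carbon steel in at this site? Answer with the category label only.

C1

carbon steel: T≤10 °C ⇒ hinge +0.150·(-13.4−10) = -3.5100
  sulphur-dioxide contribution → 0.2741 μm/a
  chloride contribution → 0.6827 μm/a
  ⇒ r_corr(carbon steel) = 0.9569 μm/a
ISO 9223 Table 2 (carbon steel): 0 < 0.957 ≤ 1.3 μm/a ⇒ C1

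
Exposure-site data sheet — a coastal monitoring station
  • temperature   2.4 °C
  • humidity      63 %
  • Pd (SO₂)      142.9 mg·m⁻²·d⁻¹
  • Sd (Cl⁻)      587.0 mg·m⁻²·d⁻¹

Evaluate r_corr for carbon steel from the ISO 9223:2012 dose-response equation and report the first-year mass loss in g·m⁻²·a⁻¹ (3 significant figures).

carbon steel: T≤10 °C ⇒ hinge +0.150·(2.4−10) = -1.1400
  Pd branch = 1.77·Pd^0.52·e^(0.02·RH+f) = 26.35 μm/a
  Sd branch = 0.102·Sd^0.62·e^(0.033·RH+0.04·T) = 46.75 μm/a
  sum: 26.35 + 46.75 → r_corr = 73.09 μm/a
Convert to mass loss: 73.09 μm/a × 7.85 g/cm³ = 573.8 g·m⁻²·a⁻¹

r_corr = 574 g·m⁻²·a⁻¹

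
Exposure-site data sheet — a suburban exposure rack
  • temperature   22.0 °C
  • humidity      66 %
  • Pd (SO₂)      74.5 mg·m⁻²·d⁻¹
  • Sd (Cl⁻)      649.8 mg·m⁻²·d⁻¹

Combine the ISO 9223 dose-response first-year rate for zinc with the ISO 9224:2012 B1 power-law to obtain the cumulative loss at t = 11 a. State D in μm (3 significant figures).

zinc: T>10 °C ⇒ hinge -0.071·(22.0−10) = -0.8520
  Pd branch = 0.0129·Pd^0.44·e^(0.046·RH+f) = 0.7636 μm/a
  Cl⁻ term: 0.0175·649.8^0.57·exp(0.008·66+0.085·22.0) = 7.723
  sum: 0.7636 + 7.723 → r_corr = 8.486 μm/a
Long-term exponent b (ISO 9224 Table 2, B1) = 0.813
  D(11) = 8.486 × 11^0.813 = 8.486 × 7.025 = 59.62 μm

D(11) = 59.6 μm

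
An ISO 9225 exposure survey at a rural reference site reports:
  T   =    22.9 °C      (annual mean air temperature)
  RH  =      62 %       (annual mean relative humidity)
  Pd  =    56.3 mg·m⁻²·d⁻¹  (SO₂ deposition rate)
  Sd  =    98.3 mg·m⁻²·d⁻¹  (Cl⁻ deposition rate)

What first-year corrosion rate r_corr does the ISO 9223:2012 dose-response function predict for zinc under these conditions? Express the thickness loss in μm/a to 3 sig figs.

r_corr = 3.28 μm/a

zinc: f(T) = -0.071·(T−10) [T>10 °C] = -0.9159
  SO₂ term: 0.0129·56.3^0.44·exp(0.046·62-0.9159) = 0.5268
  Cl⁻ term: 0.0175·98.3^0.57·exp(0.008·62+0.085·22.9) = 2.751
  sum: 0.5268 + 2.751 → r_corr = 3.278 μm/a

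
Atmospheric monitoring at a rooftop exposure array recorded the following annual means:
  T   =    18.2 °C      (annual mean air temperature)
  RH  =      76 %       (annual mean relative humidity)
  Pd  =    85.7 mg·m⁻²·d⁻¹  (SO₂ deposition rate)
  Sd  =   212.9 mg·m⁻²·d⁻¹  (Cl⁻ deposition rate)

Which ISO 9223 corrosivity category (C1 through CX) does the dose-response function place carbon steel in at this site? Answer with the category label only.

carbon steel: T>10 °C ⇒ hinge -0.054·(18.2−10) = -0.4428
  sulphur-dioxide contribution → 52.6 μm/a
  chloride contribution → 72.02 μm/a
  total first-year rate 124.6 μm/a
ISO 9223 Table 2 (carbon steel): 80 < 125 ≤ 200 μm/a ⇒ C5

C5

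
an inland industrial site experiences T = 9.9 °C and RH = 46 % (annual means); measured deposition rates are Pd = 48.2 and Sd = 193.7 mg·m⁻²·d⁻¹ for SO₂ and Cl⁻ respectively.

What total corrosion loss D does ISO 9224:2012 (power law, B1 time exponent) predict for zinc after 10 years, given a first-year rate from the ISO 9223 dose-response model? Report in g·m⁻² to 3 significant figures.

zinc: f(T) = +0.038·(T−10) [T≤10 °C] = -0.0038
  SO₂ term: 0.0129·48.2^0.44·exp(0.046·46-0.0038) = 0.5867
  Sd branch = 0.0175·Sd^0.57·e^(0.008·RH+0.085·T) = 1.18 μm/a
  r_corr = 0.5867 + 1.18 = 1.767 μm/a
ISO 9224: D(t) = r_corr · t^b with b = 0.813 (zinc, B1)
  D(10) = 1.767 × 10^0.813 = 1.767 × 6.501 = 11.49 μm
  Mass loss = 11.49 μm × 7.14 g/cm³ = 82.02 g·m⁻²

D(10) = 82.0 g·m⁻²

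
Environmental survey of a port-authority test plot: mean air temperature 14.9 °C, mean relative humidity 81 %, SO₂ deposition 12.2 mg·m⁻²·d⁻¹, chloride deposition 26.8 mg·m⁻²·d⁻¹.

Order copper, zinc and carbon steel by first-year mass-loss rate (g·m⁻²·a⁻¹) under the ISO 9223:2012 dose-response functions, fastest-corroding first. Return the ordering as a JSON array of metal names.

["carbon steel", "copper", "zinc"]

copper: temperature factor f = -0.080·(4.9) = -0.3920
  sulphur-dioxide contribution → 0.8165 μm/a
  chloride contribution → 0.9546 μm/a
  ⇒ r_corr(copper) = 1.771 μm/a
  mass loss = 1.771 μm/a × 8.96 g/cm³ = 15.87 g·m⁻²·a⁻¹
zinc: f(T) = -0.071·(T−10) [T>10 °C] = -0.3479
  sulphur-dioxide contribution → 1.137 μm/a
  chloride contribution → 0.7736 μm/a
  total first-year rate 1.91 μm/a
  mass loss = 1.91 μm/a × 7.14 g/cm³ = 13.64 g·m⁻²·a⁻¹
carbon steel: f(T) = -0.054·(T−10) [T>10 °C] = -0.2646
  sulphur-dioxide contribution → 25.21 μm/a
  chloride contribution → 20.59 μm/a
  total first-year rate 45.8 μm/a
  mass loss = 45.8 μm/a × 7.85 g/cm³ = 359.5 g·m⁻²·a⁻¹
Ordering by g·m⁻²·a⁻¹: carbon steel (360) > copper (15.9) > zinc (13.6)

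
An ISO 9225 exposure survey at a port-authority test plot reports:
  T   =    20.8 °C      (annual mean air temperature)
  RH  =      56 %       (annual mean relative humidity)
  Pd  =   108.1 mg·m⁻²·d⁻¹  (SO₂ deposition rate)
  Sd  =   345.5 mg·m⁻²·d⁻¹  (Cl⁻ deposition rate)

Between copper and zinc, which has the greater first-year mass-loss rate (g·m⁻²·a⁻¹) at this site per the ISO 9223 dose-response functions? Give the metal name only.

zinc

copper: f(T) = -0.080·(T−10) [T>10 °C] = -0.8640
  Pd branch = 0.0053·Pd^0.26·e^(0.059·RH+f) = 0.2055 μm/a
  Cl⁻ term: 0.01025·345.5^0.27·exp(0.036·56+0.049·20.8) = 1.033
  sum: 0.2055 + 1.033 → r_corr = 1.239 μm/a
  mass loss = 1.239 μm/a × 8.96 g/cm³ = 11.1 g·m⁻²·a⁻¹
zinc: f(T) = -0.071·(T−10) [T>10 °C] = -0.7668
  Pd branch = 0.0129·Pd^0.44·e^(0.046·RH+f) = 0.6183 μm/a
  Sd branch = 0.0175·Sd^0.57·e^(0.008·RH+0.085·T) = 4.491 μm/a
  r_corr = 0.6183 + 4.491 = 5.109 μm/a
  mass loss = 5.109 μm/a × 7.14 g/cm³ = 36.48 g·m⁻²·a⁻¹
Ordering by g·m⁻²·a⁻¹: zinc (36.5) > copper (11.1)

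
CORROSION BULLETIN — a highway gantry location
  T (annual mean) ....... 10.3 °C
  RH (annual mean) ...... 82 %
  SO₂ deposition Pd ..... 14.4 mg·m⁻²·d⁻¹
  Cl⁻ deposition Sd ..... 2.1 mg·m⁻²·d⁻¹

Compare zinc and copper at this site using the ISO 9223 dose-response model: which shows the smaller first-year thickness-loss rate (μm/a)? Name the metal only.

copper

zinc: T>10 °C ⇒ hinge -0.071·(10.3−10) = -0.0213
  Pd branch = 0.0129·Pd^0.44·e^(0.046·RH+f) = 1.775 μm/a
  Sd branch = 0.0175·Sd^0.57·e^(0.008·RH+0.085·T) = 0.1235 μm/a
  sum: 1.775 + 0.1235 → r_corr = 1.898 μm/a
copper: T>10 °C ⇒ hinge -0.080·(10.3−10) = -0.0240
  Pd branch = 0.0053·Pd^0.26·e^(0.059·RH+f) = 1.307 μm/a
  Sd branch = 0.01025·Sd^0.27·e^(0.036·RH+0.049·T) = 0.3971 μm/a
  r_corr = 1.307 + 0.3971 = 1.704 μm/a
Ordering by μm/a: zinc (1.9) > copper (1.7)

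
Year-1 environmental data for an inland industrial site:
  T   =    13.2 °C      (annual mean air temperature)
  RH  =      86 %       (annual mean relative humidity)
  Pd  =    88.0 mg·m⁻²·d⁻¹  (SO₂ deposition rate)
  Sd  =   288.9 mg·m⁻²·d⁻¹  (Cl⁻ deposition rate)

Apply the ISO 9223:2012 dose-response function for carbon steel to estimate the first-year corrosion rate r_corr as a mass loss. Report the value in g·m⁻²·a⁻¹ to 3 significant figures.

carbon steel: temperature factor f = -0.054·(3.2) = -0.1728
  Pd branch = 1.77·Pd^0.52·e^(0.02·RH+f) = 85.32 μm/a
  Sd branch = 0.102·Sd^0.62·e^(0.033·RH+0.04·T) = 99.11 μm/a
  sum: 85.32 + 99.11 → r_corr = 184.4 μm/a
Convert to mass loss: 184.4 μm/a × 7.85 g/cm³ = 1448 g·m⁻²·a⁻¹

r_corr = 1.45e+03 g·m⁻²·a⁻¹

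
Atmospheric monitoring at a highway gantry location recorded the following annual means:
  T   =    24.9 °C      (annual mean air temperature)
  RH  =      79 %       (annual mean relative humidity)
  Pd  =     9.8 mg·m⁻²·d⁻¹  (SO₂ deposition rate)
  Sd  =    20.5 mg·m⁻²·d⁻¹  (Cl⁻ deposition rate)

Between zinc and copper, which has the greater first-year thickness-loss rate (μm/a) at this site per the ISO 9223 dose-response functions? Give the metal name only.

zinc

zinc: temperature factor f = -0.071·(14.9) = -1.0579
  sulphur-dioxide contribution → 0.4629 μm/a
  chloride contribution → 1.529 μm/a
  total first-year rate 1.992 μm/a
copper: temperature factor f = -0.080·(14.9) = -1.1920
  sulphur-dioxide contribution → 0.308 μm/a
  chloride contribution → 1.349 μm/a
  total first-year rate 1.657 μm/a
Ordering by μm/a: zinc (1.99) > copper (1.66)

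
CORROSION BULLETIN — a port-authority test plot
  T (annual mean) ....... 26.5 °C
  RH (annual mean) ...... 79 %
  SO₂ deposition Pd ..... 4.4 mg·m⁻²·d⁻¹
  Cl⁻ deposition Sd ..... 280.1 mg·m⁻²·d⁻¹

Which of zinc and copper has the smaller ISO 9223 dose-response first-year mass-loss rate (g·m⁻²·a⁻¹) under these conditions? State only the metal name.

zinc: temperature factor f = -0.071·(16.5) = -1.1715
  Pd branch = 0.0129·Pd^0.44·e^(0.046·RH+f) = 0.2905 μm/a
  Sd branch = 0.0175·Sd^0.57·e^(0.008·RH+0.085·T) = 7.776 μm/a
  r_corr = 0.2905 + 7.776 = 8.066 μm/a
  mass loss = 8.066 μm/a × 7.14 g/cm³ = 57.59 g·m⁻²·a⁻¹
copper: T>10 °C ⇒ hinge -0.080·(26.5−10) = -1.3200
  SO₂ term: 0.0053·4.4^0.26·exp(0.059·79-1.3200) = 0.2201
  Sd branch = 0.01025·Sd^0.27·e^(0.036·RH+0.049·T) = 2.955 μm/a
  r_corr = 0.2201 + 2.955 = 3.175 μm/a
  mass loss = 3.175 μm/a × 8.96 g/cm³ = 28.45 g·m⁻²·a⁻¹
Ordering by g·m⁻²·a⁻¹: zinc (57.6) > copper (28.4)

copper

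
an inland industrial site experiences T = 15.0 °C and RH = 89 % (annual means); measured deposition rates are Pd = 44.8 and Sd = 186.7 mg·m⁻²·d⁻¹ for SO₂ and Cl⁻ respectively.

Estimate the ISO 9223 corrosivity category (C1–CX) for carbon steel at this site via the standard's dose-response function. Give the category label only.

C5

carbon steel: T>10 °C ⇒ hinge -0.054·(15.0−10) = -0.2700
  sulphur-dioxide contribution → 57.87 μm/a
  chloride contribution → 89.7 μm/a
  ⇒ r_corr(carbon steel) = 147.6 μm/a
ISO 9223 Table 2 (carbon steel): 80 < 148 ≤ 200 μm/a ⇒ C5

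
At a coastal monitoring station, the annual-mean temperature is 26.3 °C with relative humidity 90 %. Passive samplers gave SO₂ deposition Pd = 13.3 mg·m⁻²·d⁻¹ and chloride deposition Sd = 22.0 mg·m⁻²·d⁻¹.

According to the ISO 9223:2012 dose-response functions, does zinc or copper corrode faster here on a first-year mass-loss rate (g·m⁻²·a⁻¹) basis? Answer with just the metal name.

copper

zinc: temperature factor f = -0.071·(16.3) = -1.1573
  sulphur-dioxide contribution → 0.7952 μm/a
  chloride contribution → 1.958 μm/a
  total first-year rate 2.753 μm/a
  mass loss = 2.753 μm/a × 7.14 g/cm³ = 19.66 g·m⁻²·a⁻¹
copper: T>10 °C ⇒ hinge -0.080·(26.3−10) = -1.3040
  sulphur-dioxide contribution → 0.5705 μm/a
  chloride contribution → 2.188 μm/a
  ⇒ r_corr(copper) = 2.758 μm/a
  mass loss = 2.758 μm/a × 8.96 g/cm³ = 24.71 g·m⁻²·a⁻¹
Ordering by g·m⁻²·a⁻¹: copper (24.7) > zinc (19.7)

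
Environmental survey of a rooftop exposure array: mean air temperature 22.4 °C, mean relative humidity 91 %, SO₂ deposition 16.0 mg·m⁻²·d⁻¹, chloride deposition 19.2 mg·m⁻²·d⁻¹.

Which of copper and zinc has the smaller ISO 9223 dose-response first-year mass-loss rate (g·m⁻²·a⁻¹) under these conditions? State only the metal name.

zinc

copper: temperature factor f = -0.080·(12.4) = -0.9920
  Pd branch = 0.0053·Pd^0.26·e^(0.059·RH+f) = 0.8675 μm/a
  Cl⁻ term: 0.01025·19.2^0.27·exp(0.036·91+0.049·22.4) = 1.806
  r_corr = 0.8675 + 1.806 = 2.673 μm/a
  mass loss = 2.673 μm/a × 8.96 g/cm³ = 23.95 g·m⁻²·a⁻¹
zinc: T>10 °C ⇒ hinge -0.071·(22.4−10) = -0.8804
  Pd branch = 0.0129·Pd^0.44·e^(0.046·RH+f) = 1.191 μm/a
  Cl⁻ term: 0.0175·19.2^0.57·exp(0.008·91+0.085·22.4) = 1.311
  sum: 1.191 + 1.311 → r_corr = 2.502 μm/a
  mass loss = 2.502 μm/a × 7.14 g/cm³ = 17.87 g·m⁻²·a⁻¹
Ordering by g·m⁻²·a⁻¹: copper (24) > zinc (17.9)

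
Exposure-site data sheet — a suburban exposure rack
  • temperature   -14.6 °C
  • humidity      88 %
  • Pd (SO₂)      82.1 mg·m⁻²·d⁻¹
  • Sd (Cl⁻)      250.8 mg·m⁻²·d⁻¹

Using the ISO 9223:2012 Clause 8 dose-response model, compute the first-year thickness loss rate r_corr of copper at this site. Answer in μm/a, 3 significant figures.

copper: f(T) = +0.126·(T−10) [T≤10 °C] = -3.0996
  sulphur-dioxide contribution → 0.1351 μm/a
  chloride contribution → 0.5293 μm/a
  ⇒ r_corr(copper) = 0.6644 μm/a

r_corr = 0.664 μm/a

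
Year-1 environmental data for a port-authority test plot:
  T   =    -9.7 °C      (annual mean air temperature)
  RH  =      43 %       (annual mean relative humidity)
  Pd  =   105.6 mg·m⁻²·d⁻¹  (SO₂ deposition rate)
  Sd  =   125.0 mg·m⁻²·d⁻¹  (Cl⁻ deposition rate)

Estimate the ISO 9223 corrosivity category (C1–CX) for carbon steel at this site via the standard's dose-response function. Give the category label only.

C2

carbon steel: T≤10 °C ⇒ hinge +0.150·(-9.7−10) = -2.9550
  SO₂ term: 1.77·105.6^0.52·exp(0.02·43-2.9550) = 2.457
  Sd branch = 0.102·Sd^0.62·e^(0.033·RH+0.04·T) = 5.707 μm/a
  r_corr = 2.457 + 5.707 = 8.165 μm/a
Category bounds: 1.3…25 μm/a bracket r_corr ⇒ C2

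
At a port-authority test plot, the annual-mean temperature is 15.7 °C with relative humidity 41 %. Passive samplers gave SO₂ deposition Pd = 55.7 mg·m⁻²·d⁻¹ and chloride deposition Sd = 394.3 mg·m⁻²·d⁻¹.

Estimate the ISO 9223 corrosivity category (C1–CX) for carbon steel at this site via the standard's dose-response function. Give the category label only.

carbon steel: temperature factor f = -0.054·(5.7) = -0.3078
  sulphur-dioxide contribution → 23.89 μm/a
  chloride contribution → 30.09 μm/a
  ⇒ r_corr(carbon steel) = 53.98 μm/a
Category bounds: 50…80 μm/a bracket r_corr ⇒ C4

C4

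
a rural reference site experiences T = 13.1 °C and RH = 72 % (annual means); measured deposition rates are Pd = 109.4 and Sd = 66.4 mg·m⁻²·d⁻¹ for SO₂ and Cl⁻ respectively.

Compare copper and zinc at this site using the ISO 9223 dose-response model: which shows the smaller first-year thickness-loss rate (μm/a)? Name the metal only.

copper: temperature factor f = -0.080·(3.1) = -0.2480
  Pd branch = 0.0053·Pd^0.26·e^(0.059·RH+f) = 0.9808 μm/a
  Sd branch = 0.01025·Sd^0.27·e^(0.036·RH+0.049·T) = 0.8076 μm/a
  r_corr = 0.9808 + 0.8076 = 1.788 μm/a
zinc: temperature factor f = -0.071·(3.1) = -0.2201
  Pd branch = 0.0129·Pd^0.44·e^(0.046·RH+f) = 2.242 μm/a
  Cl⁻ term: 0.0175·66.4^0.57·exp(0.008·72+0.085·13.1) = 1.036
  sum: 2.242 + 1.036 → r_corr = 3.278 μm/a
Ordering by μm/a: zinc (3.28) > copper (1.79)

copper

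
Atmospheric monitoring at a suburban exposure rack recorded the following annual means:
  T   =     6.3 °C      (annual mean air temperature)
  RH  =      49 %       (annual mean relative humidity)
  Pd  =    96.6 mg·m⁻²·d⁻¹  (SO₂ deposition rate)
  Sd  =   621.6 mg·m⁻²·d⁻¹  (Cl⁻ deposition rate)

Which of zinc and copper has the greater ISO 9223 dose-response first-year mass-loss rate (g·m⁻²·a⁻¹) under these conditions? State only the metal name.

zinc: temperature factor f = +0.038·(-3.7) = -0.1406
  SO₂ term: 0.0129·96.6^0.44·exp(0.046·49-0.1406) = 0.7977
  Sd branch = 0.0175·Sd^0.57·e^(0.008·RH+0.085·T) = 1.73 μm/a
  sum: 0.7977 + 1.73 → r_corr = 2.528 μm/a
  mass loss = 2.528 μm/a × 7.14 g/cm³ = 18.05 g·m⁻²·a⁻¹
copper: f(T) = +0.126·(T−10) [T≤10 °C] = -0.4662
  Pd branch = 0.0053·Pd^0.26·e^(0.059·RH+f) = 0.1965 μm/a
  Sd branch = 0.01025·Sd^0.27·e^(0.036·RH+0.049·T) = 0.4625 μm/a
  r_corr = 0.1965 + 0.4625 = 0.6591 μm/a
  mass loss = 0.6591 μm/a × 8.96 g/cm³ = 5.905 g·m⁻²·a⁻¹
Ordering by g·m⁻²·a⁻¹: zinc (18.1) > copper (5.91)

zinc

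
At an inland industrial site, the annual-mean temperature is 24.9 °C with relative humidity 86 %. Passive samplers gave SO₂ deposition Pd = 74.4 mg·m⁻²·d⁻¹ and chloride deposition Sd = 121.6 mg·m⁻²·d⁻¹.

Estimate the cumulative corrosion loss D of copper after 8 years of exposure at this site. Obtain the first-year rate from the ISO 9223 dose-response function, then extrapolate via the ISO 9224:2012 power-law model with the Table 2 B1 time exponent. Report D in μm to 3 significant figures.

D(8) = 14.4 μm

copper: temperature factor f = -0.080·(14.9) = -1.1920
  SO₂ term: 0.0053·74.4^0.26·exp(0.059·86-1.1920) = 0.7885
  Sd branch = 0.01025·Sd^0.27·e^(0.036·RH+0.049·T) = 2.806 μm/a
  r_corr = 0.7885 + 2.806 = 3.595 μm/a
Long-term exponent b (ISO 9224 Table 2, B1) = 0.667
  D(8) = 3.595 × 8^0.667 = 3.595 × 4.003 = 14.39 μm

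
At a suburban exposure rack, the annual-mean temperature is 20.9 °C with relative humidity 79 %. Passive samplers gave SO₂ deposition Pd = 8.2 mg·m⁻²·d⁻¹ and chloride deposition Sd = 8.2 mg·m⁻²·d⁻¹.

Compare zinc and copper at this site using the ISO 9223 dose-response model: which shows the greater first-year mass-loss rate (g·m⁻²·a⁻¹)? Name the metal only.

copper

zinc: temperature factor f = -0.071·(10.9) = -0.7739
  SO₂ term: 0.0129·8.2^0.44·exp(0.046·79-0.7739) = 0.5686
  Cl⁻ term: 0.0175·8.2^0.57·exp(0.008·79+0.085·20.9) = 0.6455
  sum: 0.5686 + 0.6455 → r_corr = 1.214 μm/a
  mass loss = 1.214 μm/a × 7.14 g/cm³ = 8.669 g·m⁻²·a⁻¹
copper: f(T) = -0.080·(T−10) [T>10 °C] = -0.8720
  SO₂ term: 0.0053·8.2^0.26·exp(0.059·79-0.8720) = 0.405
  Cl⁻ term: 0.01025·8.2^0.27·exp(0.036·79+0.049·20.9) = 0.8657
  sum: 0.405 + 0.8657 → r_corr = 1.271 μm/a
  mass loss = 1.271 μm/a × 8.96 g/cm³ = 11.38 g·m⁻²·a⁻¹
Ordering by g·m⁻²·a⁻¹: copper (11.4) > zinc (8.67)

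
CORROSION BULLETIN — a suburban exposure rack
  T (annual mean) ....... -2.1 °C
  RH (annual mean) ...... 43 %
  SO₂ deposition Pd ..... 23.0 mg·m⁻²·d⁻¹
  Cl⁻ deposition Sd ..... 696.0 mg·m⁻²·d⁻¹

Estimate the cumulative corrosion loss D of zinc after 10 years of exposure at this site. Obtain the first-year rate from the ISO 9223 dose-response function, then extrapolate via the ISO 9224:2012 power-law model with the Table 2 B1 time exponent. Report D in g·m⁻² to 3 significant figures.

D(10) = 50.8 g·m⁻²

zinc: temperature factor f = +0.038·(-12.1) = -0.4598
  Pd branch = 0.0129·Pd^0.44·e^(0.046·RH+f) = 0.2339 μm/a
  Sd branch = 0.0175·Sd^0.57·e^(0.008·RH+0.085·T) = 0.8614 μm/a
  sum: 0.2339 + 0.8614 → r_corr = 1.095 μm/a
Long-term exponent b (ISO 9224 Table 2, B1) = 0.813
  D(10) = 1.095 × 10^0.813 = 1.095 × 6.501 = 7.121 μm
  Mass loss = 7.121 μm × 7.14 g/cm³ = 50.84 g·m⁻²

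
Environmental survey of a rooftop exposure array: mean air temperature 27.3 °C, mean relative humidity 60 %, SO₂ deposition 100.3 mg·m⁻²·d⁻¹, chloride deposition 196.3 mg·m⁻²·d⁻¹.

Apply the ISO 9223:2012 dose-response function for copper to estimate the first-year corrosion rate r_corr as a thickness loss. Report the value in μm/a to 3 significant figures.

r_corr = 1.56 μm/a

copper: temperature factor f = -0.080·(17.3) = -1.3840
  sulphur-dioxide contribution → 0.1517 μm/a
  chloride contribution → 1.409 μm/a
  total first-year rate 1.56 μm/a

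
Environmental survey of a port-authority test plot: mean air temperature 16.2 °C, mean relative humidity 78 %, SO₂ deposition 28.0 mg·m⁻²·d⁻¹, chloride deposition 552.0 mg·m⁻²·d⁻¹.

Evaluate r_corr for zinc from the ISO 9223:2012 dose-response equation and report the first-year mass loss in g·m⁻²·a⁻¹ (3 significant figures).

r_corr = 43.1 g·m⁻²·a⁻¹

zinc: temperature factor f = -0.071·(6.2) = -0.4402
  Pd branch = 0.0129·Pd^0.44·e^(0.046·RH+f) = 1.301 μm/a
  Sd branch = 0.0175·Sd^0.57·e^(0.008·RH+0.085·T) = 4.731 μm/a
  sum: 1.301 + 4.731 → r_corr = 6.033 μm/a
Convert to mass loss: 6.033 μm/a × 7.14 g/cm³ = 43.07 g·m⁻²·a⁻¹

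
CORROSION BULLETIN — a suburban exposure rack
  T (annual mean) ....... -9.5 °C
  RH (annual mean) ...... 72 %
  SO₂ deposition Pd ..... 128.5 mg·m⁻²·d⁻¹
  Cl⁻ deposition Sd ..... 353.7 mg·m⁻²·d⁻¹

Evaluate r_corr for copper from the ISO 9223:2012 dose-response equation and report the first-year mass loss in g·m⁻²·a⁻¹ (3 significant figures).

copper: temperature factor f = +0.126·(-19.5) = -2.4570
  Pd branch = 0.0053·Pd^0.26·e^(0.059·RH+f) = 0.1123 μm/a
  Sd branch = 0.01025·Sd^0.27·e^(0.036·RH+0.049·T) = 0.4192 μm/a
  r_corr = 0.1123 + 0.4192 = 0.5315 μm/a
Convert to mass loss: 0.5315 μm/a × 8.96 g/cm³ = 4.762 g·m⁻²·a⁻¹

r_corr = 4.76 g·m⁻²·a⁻¹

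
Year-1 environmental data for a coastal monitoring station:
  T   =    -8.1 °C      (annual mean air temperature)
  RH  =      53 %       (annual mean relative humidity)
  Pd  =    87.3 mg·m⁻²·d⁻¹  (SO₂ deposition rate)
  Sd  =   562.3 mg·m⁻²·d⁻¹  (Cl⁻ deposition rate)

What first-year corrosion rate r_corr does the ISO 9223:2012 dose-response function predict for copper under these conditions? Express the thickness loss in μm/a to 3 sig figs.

r_corr = 0.296 μm/a

copper: f(T) = +0.126·(T−10) [T≤10 °C] = -2.2806
  SO₂ term: 0.0053·87.3^0.26·exp(0.059·53-2.2806) = 0.03949
  Cl⁻ term: 0.01025·562.3^0.27·exp(0.036·53+0.049·-8.1) = 0.2567
  sum: 0.03949 + 0.2567 → r_corr = 0.2962 μm/a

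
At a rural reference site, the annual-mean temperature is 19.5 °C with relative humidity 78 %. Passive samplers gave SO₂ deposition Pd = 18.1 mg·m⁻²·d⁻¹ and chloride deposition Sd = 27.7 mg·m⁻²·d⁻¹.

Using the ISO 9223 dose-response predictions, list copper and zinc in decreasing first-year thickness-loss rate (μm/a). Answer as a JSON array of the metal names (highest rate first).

copper: temperature factor f = -0.080·(9.5) = -0.7600
  Pd branch = 0.0053·Pd^0.26·e^(0.059·RH+f) = 0.5246 μm/a
  Sd branch = 0.01025·Sd^0.27·e^(0.036·RH+0.049·T) = 1.083 μm/a
  sum: 0.5246 + 1.083 → r_corr = 1.608 μm/a
zinc: temperature factor f = -0.071·(9.5) = -0.6745
  Pd branch = 0.0129·Pd^0.44·e^(0.046·RH+f) = 0.8497 μm/a
  Sd branch = 0.0175·Sd^0.57·e^(0.008·RH+0.085·T) = 1.138 μm/a
  sum: 0.8497 + 1.138 → r_corr = 1.988 μm/a
Ordering by μm/a: zinc (1.99) > copper (1.61)

["zinc", "copper"]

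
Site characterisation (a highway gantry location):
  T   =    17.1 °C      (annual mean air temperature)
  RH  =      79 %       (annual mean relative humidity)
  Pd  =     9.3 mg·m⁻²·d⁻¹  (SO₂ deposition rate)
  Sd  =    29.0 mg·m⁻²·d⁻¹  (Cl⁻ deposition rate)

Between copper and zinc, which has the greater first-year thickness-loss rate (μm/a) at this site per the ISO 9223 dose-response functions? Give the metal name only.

copper: T>10 °C ⇒ hinge -0.080·(17.1−10) = -0.5680
  SO₂ term: 0.0053·9.3^0.26·exp(0.059·79-0.5680) = 0.5671
  Cl⁻ term: 0.01025·29.0^0.27·exp(0.036·79+0.049·17.1) = 1.011
  r_corr = 0.5671 + 1.011 = 1.578 μm/a
zinc: T>10 °C ⇒ hinge -0.071·(17.1−10) = -0.5041
  SO₂ term: 0.0129·9.3^0.44·exp(0.046·79-0.5041) = 0.7871
  Cl⁻ term: 0.0175·29.0^0.57·exp(0.008·79+0.085·17.1) = 0.9601
  r_corr = 0.7871 + 0.9601 = 1.747 μm/a
Ordering by μm/a: zinc (1.75) > copper (1.58)

zinc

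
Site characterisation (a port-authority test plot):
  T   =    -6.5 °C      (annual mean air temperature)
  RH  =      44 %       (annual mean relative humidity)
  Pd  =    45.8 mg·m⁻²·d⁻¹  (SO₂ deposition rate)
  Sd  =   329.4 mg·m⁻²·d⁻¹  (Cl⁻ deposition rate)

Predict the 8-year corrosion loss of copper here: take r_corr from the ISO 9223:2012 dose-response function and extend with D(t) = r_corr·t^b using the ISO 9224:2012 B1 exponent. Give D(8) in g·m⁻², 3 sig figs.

copper: f(T) = +0.126·(T−10) [T≤10 °C] = -2.0790
  SO₂ term: 0.0053·45.8^0.26·exp(0.059·44-2.0790) = 0.02402
  Sd branch = 0.01025·Sd^0.27·e^(0.036·RH+0.049·T) = 0.1738 μm/a
  sum: 0.02402 + 0.1738 → r_corr = 0.1978 μm/a
ISO 9224: D(t) = r_corr · t^b with b = 0.667 (copper, B1)
  D(8) = 0.1978 × 8^0.667 = 0.1978 × 4.003 = 0.7919 μm
  Mass loss = 0.7919 μm × 8.96 g/cm³ = 7.096 g·m⁻²

D(8) = 7.10 g·m⁻²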